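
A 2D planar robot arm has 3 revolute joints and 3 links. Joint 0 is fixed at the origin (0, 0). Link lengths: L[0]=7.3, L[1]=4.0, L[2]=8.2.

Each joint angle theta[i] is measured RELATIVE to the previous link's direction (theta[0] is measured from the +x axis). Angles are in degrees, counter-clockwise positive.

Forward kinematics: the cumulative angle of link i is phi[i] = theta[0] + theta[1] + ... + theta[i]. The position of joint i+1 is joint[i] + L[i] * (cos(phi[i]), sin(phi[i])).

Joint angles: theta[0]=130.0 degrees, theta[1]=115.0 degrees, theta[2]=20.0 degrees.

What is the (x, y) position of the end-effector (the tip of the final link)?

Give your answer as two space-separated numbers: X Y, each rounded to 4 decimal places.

Answer: -7.0975 -6.2019

Derivation:
joint[0] = (0.0000, 0.0000)  (base)
link 0: phi[0] = 130 = 130 deg
  cos(130 deg) = -0.6428, sin(130 deg) = 0.7660
  joint[1] = (0.0000, 0.0000) + 7.3 * (-0.6428, 0.7660) = (0.0000 + -4.6923, 0.0000 + 5.5921) = (-4.6923, 5.5921)
link 1: phi[1] = 130 + 115 = 245 deg
  cos(245 deg) = -0.4226, sin(245 deg) = -0.9063
  joint[2] = (-4.6923, 5.5921) + 4 * (-0.4226, -0.9063) = (-4.6923 + -1.6905, 5.5921 + -3.6252) = (-6.3828, 1.9669)
link 2: phi[2] = 130 + 115 + 20 = 265 deg
  cos(265 deg) = -0.0872, sin(265 deg) = -0.9962
  joint[3] = (-6.3828, 1.9669) + 8.2 * (-0.0872, -0.9962) = (-6.3828 + -0.7147, 1.9669 + -8.1688) = (-7.0975, -6.2019)
End effector: (-7.0975, -6.2019)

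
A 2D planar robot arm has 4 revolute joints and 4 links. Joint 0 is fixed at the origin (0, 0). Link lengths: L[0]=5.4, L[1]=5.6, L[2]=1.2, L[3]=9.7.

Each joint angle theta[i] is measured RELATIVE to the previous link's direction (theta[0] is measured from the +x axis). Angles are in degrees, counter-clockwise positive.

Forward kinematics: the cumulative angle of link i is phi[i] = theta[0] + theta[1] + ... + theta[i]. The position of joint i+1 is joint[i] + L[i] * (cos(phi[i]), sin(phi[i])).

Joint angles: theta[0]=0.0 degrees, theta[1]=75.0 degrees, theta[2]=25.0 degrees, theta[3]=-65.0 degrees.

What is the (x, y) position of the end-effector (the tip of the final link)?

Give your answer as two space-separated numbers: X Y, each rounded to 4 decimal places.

Answer: 14.5868 12.1546

Derivation:
joint[0] = (0.0000, 0.0000)  (base)
link 0: phi[0] = 0 = 0 deg
  cos(0 deg) = 1.0000, sin(0 deg) = 0.0000
  joint[1] = (0.0000, 0.0000) + 5.4 * (1.0000, 0.0000) = (0.0000 + 5.4000, 0.0000 + 0.0000) = (5.4000, 0.0000)
link 1: phi[1] = 0 + 75 = 75 deg
  cos(75 deg) = 0.2588, sin(75 deg) = 0.9659
  joint[2] = (5.4000, 0.0000) + 5.6 * (0.2588, 0.9659) = (5.4000 + 1.4494, 0.0000 + 5.4092) = (6.8494, 5.4092)
link 2: phi[2] = 0 + 75 + 25 = 100 deg
  cos(100 deg) = -0.1736, sin(100 deg) = 0.9848
  joint[3] = (6.8494, 5.4092) + 1.2 * (-0.1736, 0.9848) = (6.8494 + -0.2084, 5.4092 + 1.1818) = (6.6410, 6.5910)
link 3: phi[3] = 0 + 75 + 25 + -65 = 35 deg
  cos(35 deg) = 0.8192, sin(35 deg) = 0.5736
  joint[4] = (6.6410, 6.5910) + 9.7 * (0.8192, 0.5736) = (6.6410 + 7.9458, 6.5910 + 5.5637) = (14.5868, 12.1546)
End effector: (14.5868, 12.1546)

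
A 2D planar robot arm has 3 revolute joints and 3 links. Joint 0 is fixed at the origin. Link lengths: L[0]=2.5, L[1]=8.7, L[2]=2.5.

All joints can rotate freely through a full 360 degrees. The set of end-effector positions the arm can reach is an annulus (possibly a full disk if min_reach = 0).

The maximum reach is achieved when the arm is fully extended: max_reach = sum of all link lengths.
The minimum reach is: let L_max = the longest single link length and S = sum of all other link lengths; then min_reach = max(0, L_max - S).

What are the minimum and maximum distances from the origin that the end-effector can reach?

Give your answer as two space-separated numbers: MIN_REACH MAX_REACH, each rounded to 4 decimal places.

Answer: 3.7000 13.7000

Derivation:
Link lengths: [2.5, 8.7, 2.5]
max_reach = 2.5 + 8.7 + 2.5 = 13.7
L_max = max([2.5, 8.7, 2.5]) = 8.7
S (sum of others) = 13.7 - 8.7 = 5
min_reach = max(0, 8.7 - 5) = max(0, 3.7) = 3.7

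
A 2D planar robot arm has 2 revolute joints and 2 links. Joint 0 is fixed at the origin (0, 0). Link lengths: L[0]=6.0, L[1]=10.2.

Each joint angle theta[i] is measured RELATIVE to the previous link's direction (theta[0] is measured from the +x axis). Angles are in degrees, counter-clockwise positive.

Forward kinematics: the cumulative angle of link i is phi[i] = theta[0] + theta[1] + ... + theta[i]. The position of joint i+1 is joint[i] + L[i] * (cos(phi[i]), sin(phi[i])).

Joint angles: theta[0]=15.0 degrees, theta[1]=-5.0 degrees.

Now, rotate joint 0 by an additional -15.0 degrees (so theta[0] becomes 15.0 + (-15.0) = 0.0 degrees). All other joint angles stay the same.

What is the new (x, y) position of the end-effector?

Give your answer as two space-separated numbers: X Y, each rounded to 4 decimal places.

joint[0] = (0.0000, 0.0000)  (base)
link 0: phi[0] = 0 = 0 deg
  cos(0 deg) = 1.0000, sin(0 deg) = 0.0000
  joint[1] = (0.0000, 0.0000) + 6 * (1.0000, 0.0000) = (0.0000 + 6.0000, 0.0000 + 0.0000) = (6.0000, 0.0000)
link 1: phi[1] = 0 + -5 = -5 deg
  cos(-5 deg) = 0.9962, sin(-5 deg) = -0.0872
  joint[2] = (6.0000, 0.0000) + 10.2 * (0.9962, -0.0872) = (6.0000 + 10.1612, 0.0000 + -0.8890) = (16.1612, -0.8890)
End effector: (16.1612, -0.8890)

Answer: 16.1612 -0.8890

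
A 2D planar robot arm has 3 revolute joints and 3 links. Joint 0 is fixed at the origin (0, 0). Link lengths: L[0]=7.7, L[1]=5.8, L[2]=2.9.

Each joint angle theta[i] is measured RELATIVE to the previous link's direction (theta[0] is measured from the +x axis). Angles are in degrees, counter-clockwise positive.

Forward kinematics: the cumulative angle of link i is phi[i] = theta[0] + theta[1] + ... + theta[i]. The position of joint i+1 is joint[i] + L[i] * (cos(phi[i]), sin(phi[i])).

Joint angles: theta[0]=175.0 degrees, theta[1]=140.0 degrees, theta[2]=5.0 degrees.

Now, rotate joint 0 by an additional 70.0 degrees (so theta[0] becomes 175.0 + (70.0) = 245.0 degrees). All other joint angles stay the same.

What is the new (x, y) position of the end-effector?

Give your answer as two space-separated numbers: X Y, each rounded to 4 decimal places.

joint[0] = (0.0000, 0.0000)  (base)
link 0: phi[0] = 245 = 245 deg
  cos(245 deg) = -0.4226, sin(245 deg) = -0.9063
  joint[1] = (0.0000, 0.0000) + 7.7 * (-0.4226, -0.9063) = (0.0000 + -3.2542, 0.0000 + -6.9786) = (-3.2542, -6.9786)
link 1: phi[1] = 245 + 140 = 385 deg
  cos(385 deg) = 0.9063, sin(385 deg) = 0.4226
  joint[2] = (-3.2542, -6.9786) + 5.8 * (0.9063, 0.4226) = (-3.2542 + 5.2566, -6.9786 + 2.4512) = (2.0024, -4.5274)
link 2: phi[2] = 245 + 140 + 5 = 390 deg
  cos(390 deg) = 0.8660, sin(390 deg) = 0.5000
  joint[3] = (2.0024, -4.5274) + 2.9 * (0.8660, 0.5000) = (2.0024 + 2.5115, -4.5274 + 1.4500) = (4.5139, -3.0774)
End effector: (4.5139, -3.0774)

Answer: 4.5139 -3.0774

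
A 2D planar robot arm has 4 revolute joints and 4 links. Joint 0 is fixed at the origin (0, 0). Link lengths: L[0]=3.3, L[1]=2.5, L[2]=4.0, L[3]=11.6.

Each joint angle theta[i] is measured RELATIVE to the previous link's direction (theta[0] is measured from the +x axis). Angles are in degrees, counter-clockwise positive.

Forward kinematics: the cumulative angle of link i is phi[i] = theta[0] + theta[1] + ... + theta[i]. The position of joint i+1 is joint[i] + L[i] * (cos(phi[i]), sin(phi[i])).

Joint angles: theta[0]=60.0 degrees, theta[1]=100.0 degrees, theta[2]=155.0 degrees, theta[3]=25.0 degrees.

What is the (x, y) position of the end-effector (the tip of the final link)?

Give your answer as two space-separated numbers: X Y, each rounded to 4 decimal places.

joint[0] = (0.0000, 0.0000)  (base)
link 0: phi[0] = 60 = 60 deg
  cos(60 deg) = 0.5000, sin(60 deg) = 0.8660
  joint[1] = (0.0000, 0.0000) + 3.3 * (0.5000, 0.8660) = (0.0000 + 1.6500, 0.0000 + 2.8579) = (1.6500, 2.8579)
link 1: phi[1] = 60 + 100 = 160 deg
  cos(160 deg) = -0.9397, sin(160 deg) = 0.3420
  joint[2] = (1.6500, 2.8579) + 2.5 * (-0.9397, 0.3420) = (1.6500 + -2.3492, 2.8579 + 0.8551) = (-0.6992, 3.7129)
link 2: phi[2] = 60 + 100 + 155 = 315 deg
  cos(315 deg) = 0.7071, sin(315 deg) = -0.7071
  joint[3] = (-0.6992, 3.7129) + 4 * (0.7071, -0.7071) = (-0.6992 + 2.8284, 3.7129 + -2.8284) = (2.1292, 0.8845)
link 3: phi[3] = 60 + 100 + 155 + 25 = 340 deg
  cos(340 deg) = 0.9397, sin(340 deg) = -0.3420
  joint[4] = (2.1292, 0.8845) + 11.6 * (0.9397, -0.3420) = (2.1292 + 10.9004, 0.8845 + -3.9674) = (13.0296, -3.0829)
End effector: (13.0296, -3.0829)

Answer: 13.0296 -3.0829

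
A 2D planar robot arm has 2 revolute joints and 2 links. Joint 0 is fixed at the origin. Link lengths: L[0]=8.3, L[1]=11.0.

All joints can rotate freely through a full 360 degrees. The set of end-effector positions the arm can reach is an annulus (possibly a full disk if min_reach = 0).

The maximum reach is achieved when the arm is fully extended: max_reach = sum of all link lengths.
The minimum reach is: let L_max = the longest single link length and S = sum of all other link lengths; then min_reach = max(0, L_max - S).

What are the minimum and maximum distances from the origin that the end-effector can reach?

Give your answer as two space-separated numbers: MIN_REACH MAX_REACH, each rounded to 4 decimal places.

Answer: 2.7000 19.3000

Derivation:
Link lengths: [8.3, 11.0]
max_reach = 8.3 + 11 = 19.3
L_max = max([8.3, 11.0]) = 11
S (sum of others) = 19.3 - 11 = 8.3
min_reach = max(0, 11 - 8.3) = max(0, 2.7) = 2.7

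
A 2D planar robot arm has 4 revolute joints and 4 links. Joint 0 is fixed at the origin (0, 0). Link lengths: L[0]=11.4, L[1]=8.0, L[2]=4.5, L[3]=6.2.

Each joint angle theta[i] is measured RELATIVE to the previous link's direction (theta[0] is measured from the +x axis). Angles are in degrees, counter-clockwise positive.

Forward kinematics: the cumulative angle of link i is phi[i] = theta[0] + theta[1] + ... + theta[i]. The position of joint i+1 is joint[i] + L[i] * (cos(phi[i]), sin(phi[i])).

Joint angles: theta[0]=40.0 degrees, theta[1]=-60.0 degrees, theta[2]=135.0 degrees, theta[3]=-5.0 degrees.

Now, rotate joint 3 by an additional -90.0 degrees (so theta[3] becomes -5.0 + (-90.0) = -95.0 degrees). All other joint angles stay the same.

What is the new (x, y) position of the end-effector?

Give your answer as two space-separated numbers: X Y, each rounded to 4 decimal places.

joint[0] = (0.0000, 0.0000)  (base)
link 0: phi[0] = 40 = 40 deg
  cos(40 deg) = 0.7660, sin(40 deg) = 0.6428
  joint[1] = (0.0000, 0.0000) + 11.4 * (0.7660, 0.6428) = (0.0000 + 8.7329, 0.0000 + 7.3278) = (8.7329, 7.3278)
link 1: phi[1] = 40 + -60 = -20 deg
  cos(-20 deg) = 0.9397, sin(-20 deg) = -0.3420
  joint[2] = (8.7329, 7.3278) + 8 * (0.9397, -0.3420) = (8.7329 + 7.5175, 7.3278 + -2.7362) = (16.2504, 4.5916)
link 2: phi[2] = 40 + -60 + 135 = 115 deg
  cos(115 deg) = -0.4226, sin(115 deg) = 0.9063
  joint[3] = (16.2504, 4.5916) + 4.5 * (-0.4226, 0.9063) = (16.2504 + -1.9018, 4.5916 + 4.0784) = (14.3487, 8.6700)
link 3: phi[3] = 40 + -60 + 135 + -95 = 20 deg
  cos(20 deg) = 0.9397, sin(20 deg) = 0.3420
  joint[4] = (14.3487, 8.6700) + 6.2 * (0.9397, 0.3420) = (14.3487 + 5.8261, 8.6700 + 2.1205) = (20.1748, 10.7905)
End effector: (20.1748, 10.7905)

Answer: 20.1748 10.7905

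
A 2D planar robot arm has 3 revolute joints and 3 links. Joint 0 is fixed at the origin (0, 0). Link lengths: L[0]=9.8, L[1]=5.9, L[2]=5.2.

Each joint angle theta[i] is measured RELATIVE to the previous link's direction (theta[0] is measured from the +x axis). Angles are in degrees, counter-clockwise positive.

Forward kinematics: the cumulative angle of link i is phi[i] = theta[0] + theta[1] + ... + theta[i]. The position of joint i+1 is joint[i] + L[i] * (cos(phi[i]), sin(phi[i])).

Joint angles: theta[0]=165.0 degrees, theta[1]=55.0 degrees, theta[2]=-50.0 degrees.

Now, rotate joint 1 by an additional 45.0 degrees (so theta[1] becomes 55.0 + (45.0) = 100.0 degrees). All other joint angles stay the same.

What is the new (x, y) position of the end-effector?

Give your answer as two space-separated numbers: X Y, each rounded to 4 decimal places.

joint[0] = (0.0000, 0.0000)  (base)
link 0: phi[0] = 165 = 165 deg
  cos(165 deg) = -0.9659, sin(165 deg) = 0.2588
  joint[1] = (0.0000, 0.0000) + 9.8 * (-0.9659, 0.2588) = (0.0000 + -9.4661, 0.0000 + 2.5364) = (-9.4661, 2.5364)
link 1: phi[1] = 165 + 100 = 265 deg
  cos(265 deg) = -0.0872, sin(265 deg) = -0.9962
  joint[2] = (-9.4661, 2.5364) + 5.9 * (-0.0872, -0.9962) = (-9.4661 + -0.5142, 2.5364 + -5.8775) = (-9.9803, -3.3411)
link 2: phi[2] = 165 + 100 + -50 = 215 deg
  cos(215 deg) = -0.8192, sin(215 deg) = -0.5736
  joint[3] = (-9.9803, -3.3411) + 5.2 * (-0.8192, -0.5736) = (-9.9803 + -4.2596, -3.3411 + -2.9826) = (-14.2399, -6.3237)
End effector: (-14.2399, -6.3237)

Answer: -14.2399 -6.3237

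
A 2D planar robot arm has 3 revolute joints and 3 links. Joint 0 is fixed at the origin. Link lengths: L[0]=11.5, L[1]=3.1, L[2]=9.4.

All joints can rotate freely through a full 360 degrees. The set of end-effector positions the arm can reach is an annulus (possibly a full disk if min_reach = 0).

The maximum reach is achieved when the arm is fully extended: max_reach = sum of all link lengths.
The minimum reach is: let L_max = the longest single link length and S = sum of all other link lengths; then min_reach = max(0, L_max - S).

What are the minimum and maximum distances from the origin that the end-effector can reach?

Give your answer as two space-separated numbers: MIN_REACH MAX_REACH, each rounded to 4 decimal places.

Link lengths: [11.5, 3.1, 9.4]
max_reach = 11.5 + 3.1 + 9.4 = 24
L_max = max([11.5, 3.1, 9.4]) = 11.5
S (sum of others) = 24 - 11.5 = 12.5
min_reach = max(0, 11.5 - 12.5) = max(0, -1) = 0

Answer: 0.0000 24.0000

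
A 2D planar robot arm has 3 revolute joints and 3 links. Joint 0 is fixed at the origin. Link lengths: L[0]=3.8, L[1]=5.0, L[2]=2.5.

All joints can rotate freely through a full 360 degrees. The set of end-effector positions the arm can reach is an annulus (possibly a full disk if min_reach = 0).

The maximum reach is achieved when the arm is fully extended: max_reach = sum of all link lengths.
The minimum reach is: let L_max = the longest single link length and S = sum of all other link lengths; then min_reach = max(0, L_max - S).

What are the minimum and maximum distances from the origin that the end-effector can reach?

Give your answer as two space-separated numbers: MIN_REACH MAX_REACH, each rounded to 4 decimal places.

Answer: 0.0000 11.3000

Derivation:
Link lengths: [3.8, 5.0, 2.5]
max_reach = 3.8 + 5 + 2.5 = 11.3
L_max = max([3.8, 5.0, 2.5]) = 5
S (sum of others) = 11.3 - 5 = 6.3
min_reach = max(0, 5 - 6.3) = max(0, -1.3) = 0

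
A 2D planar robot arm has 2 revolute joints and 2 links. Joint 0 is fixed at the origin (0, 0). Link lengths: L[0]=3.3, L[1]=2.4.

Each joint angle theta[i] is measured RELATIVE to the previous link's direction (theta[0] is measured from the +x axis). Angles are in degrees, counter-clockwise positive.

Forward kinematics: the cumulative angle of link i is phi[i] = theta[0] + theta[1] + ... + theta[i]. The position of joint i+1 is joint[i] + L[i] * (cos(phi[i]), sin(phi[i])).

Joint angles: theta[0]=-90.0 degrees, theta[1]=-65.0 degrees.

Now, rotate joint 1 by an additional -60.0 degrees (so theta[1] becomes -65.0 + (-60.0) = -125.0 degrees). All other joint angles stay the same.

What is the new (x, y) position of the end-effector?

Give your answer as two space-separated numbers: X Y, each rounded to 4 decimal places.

joint[0] = (0.0000, 0.0000)  (base)
link 0: phi[0] = -90 = -90 deg
  cos(-90 deg) = 0.0000, sin(-90 deg) = -1.0000
  joint[1] = (0.0000, 0.0000) + 3.3 * (0.0000, -1.0000) = (0.0000 + 0.0000, 0.0000 + -3.3000) = (0.0000, -3.3000)
link 1: phi[1] = -90 + -125 = -215 deg
  cos(-215 deg) = -0.8192, sin(-215 deg) = 0.5736
  joint[2] = (0.0000, -3.3000) + 2.4 * (-0.8192, 0.5736) = (0.0000 + -1.9660, -3.3000 + 1.3766) = (-1.9660, -1.9234)
End effector: (-1.9660, -1.9234)

Answer: -1.9660 -1.9234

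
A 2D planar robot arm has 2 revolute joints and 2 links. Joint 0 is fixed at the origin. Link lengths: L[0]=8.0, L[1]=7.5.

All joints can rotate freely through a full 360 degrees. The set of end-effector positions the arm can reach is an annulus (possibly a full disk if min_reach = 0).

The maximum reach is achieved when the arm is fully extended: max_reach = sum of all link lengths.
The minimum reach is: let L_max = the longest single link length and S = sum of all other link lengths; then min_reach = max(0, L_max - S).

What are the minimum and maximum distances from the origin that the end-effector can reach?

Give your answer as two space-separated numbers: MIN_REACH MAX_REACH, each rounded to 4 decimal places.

Link lengths: [8.0, 7.5]
max_reach = 8 + 7.5 = 15.5
L_max = max([8.0, 7.5]) = 8
S (sum of others) = 15.5 - 8 = 7.5
min_reach = max(0, 8 - 7.5) = max(0, 0.5) = 0.5

Answer: 0.5000 15.5000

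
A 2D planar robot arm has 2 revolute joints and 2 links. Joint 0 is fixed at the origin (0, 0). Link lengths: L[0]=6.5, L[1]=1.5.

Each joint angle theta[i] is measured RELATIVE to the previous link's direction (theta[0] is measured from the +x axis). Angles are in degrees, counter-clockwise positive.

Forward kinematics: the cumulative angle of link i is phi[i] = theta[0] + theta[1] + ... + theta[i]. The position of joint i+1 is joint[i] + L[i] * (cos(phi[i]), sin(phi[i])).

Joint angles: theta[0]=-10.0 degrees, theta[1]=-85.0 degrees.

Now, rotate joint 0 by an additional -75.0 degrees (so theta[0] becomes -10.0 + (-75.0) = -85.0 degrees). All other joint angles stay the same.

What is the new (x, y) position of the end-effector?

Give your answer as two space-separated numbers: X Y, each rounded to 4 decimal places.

joint[0] = (0.0000, 0.0000)  (base)
link 0: phi[0] = -85 = -85 deg
  cos(-85 deg) = 0.0872, sin(-85 deg) = -0.9962
  joint[1] = (0.0000, 0.0000) + 6.5 * (0.0872, -0.9962) = (0.0000 + 0.5665, 0.0000 + -6.4753) = (0.5665, -6.4753)
link 1: phi[1] = -85 + -85 = -170 deg
  cos(-170 deg) = -0.9848, sin(-170 deg) = -0.1736
  joint[2] = (0.5665, -6.4753) + 1.5 * (-0.9848, -0.1736) = (0.5665 + -1.4772, -6.4753 + -0.2605) = (-0.9107, -6.7357)
End effector: (-0.9107, -6.7357)

Answer: -0.9107 -6.7357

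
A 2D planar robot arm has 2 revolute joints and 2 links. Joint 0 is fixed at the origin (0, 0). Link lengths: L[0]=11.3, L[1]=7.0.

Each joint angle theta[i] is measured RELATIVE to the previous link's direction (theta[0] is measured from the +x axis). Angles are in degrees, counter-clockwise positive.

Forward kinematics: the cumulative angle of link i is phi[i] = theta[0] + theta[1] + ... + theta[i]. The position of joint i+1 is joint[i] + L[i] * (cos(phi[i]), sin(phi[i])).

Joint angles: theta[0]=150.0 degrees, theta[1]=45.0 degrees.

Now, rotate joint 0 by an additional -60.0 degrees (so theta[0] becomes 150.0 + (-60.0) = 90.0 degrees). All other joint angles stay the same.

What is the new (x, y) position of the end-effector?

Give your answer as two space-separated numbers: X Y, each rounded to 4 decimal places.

joint[0] = (0.0000, 0.0000)  (base)
link 0: phi[0] = 90 = 90 deg
  cos(90 deg) = 0.0000, sin(90 deg) = 1.0000
  joint[1] = (0.0000, 0.0000) + 11.3 * (0.0000, 1.0000) = (0.0000 + 0.0000, 0.0000 + 11.3000) = (0.0000, 11.3000)
link 1: phi[1] = 90 + 45 = 135 deg
  cos(135 deg) = -0.7071, sin(135 deg) = 0.7071
  joint[2] = (0.0000, 11.3000) + 7 * (-0.7071, 0.7071) = (0.0000 + -4.9497, 11.3000 + 4.9497) = (-4.9497, 16.2497)
End effector: (-4.9497, 16.2497)

Answer: -4.9497 16.2497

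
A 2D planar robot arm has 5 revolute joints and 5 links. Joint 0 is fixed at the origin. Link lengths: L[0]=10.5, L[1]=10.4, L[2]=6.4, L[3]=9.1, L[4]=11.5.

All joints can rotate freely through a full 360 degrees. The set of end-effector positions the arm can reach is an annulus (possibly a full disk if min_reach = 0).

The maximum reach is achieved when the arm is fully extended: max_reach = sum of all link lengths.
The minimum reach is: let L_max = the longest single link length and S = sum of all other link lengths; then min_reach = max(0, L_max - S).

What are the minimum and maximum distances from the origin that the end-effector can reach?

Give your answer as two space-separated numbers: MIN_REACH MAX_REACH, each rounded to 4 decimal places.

Link lengths: [10.5, 10.4, 6.4, 9.1, 11.5]
max_reach = 10.5 + 10.4 + 6.4 + 9.1 + 11.5 = 47.9
L_max = max([10.5, 10.4, 6.4, 9.1, 11.5]) = 11.5
S (sum of others) = 47.9 - 11.5 = 36.4
min_reach = max(0, 11.5 - 36.4) = max(0, -24.9) = 0

Answer: 0.0000 47.9000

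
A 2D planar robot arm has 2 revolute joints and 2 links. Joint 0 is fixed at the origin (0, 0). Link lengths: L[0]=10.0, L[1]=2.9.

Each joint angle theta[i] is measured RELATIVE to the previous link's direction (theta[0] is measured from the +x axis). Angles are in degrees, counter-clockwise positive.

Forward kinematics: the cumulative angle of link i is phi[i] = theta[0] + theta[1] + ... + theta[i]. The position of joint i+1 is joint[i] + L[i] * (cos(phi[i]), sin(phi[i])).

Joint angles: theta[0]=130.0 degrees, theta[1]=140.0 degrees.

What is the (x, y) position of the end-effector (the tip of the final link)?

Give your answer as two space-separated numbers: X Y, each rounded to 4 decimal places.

Answer: -6.4279 4.7604

Derivation:
joint[0] = (0.0000, 0.0000)  (base)
link 0: phi[0] = 130 = 130 deg
  cos(130 deg) = -0.6428, sin(130 deg) = 0.7660
  joint[1] = (0.0000, 0.0000) + 10 * (-0.6428, 0.7660) = (0.0000 + -6.4279, 0.0000 + 7.6604) = (-6.4279, 7.6604)
link 1: phi[1] = 130 + 140 = 270 deg
  cos(270 deg) = -0.0000, sin(270 deg) = -1.0000
  joint[2] = (-6.4279, 7.6604) + 2.9 * (-0.0000, -1.0000) = (-6.4279 + -0.0000, 7.6604 + -2.9000) = (-6.4279, 4.7604)
End effector: (-6.4279, 4.7604)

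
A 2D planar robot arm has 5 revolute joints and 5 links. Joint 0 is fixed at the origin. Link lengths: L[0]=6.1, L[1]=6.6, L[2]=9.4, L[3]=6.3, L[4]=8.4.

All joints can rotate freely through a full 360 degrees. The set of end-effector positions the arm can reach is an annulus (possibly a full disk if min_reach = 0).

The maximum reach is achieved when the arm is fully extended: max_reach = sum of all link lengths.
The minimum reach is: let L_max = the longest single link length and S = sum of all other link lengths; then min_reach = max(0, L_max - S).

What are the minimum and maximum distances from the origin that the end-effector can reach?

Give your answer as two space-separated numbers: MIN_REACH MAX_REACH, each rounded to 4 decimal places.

Answer: 0.0000 36.8000

Derivation:
Link lengths: [6.1, 6.6, 9.4, 6.3, 8.4]
max_reach = 6.1 + 6.6 + 9.4 + 6.3 + 8.4 = 36.8
L_max = max([6.1, 6.6, 9.4, 6.3, 8.4]) = 9.4
S (sum of others) = 36.8 - 9.4 = 27.4
min_reach = max(0, 9.4 - 27.4) = max(0, -18) = 0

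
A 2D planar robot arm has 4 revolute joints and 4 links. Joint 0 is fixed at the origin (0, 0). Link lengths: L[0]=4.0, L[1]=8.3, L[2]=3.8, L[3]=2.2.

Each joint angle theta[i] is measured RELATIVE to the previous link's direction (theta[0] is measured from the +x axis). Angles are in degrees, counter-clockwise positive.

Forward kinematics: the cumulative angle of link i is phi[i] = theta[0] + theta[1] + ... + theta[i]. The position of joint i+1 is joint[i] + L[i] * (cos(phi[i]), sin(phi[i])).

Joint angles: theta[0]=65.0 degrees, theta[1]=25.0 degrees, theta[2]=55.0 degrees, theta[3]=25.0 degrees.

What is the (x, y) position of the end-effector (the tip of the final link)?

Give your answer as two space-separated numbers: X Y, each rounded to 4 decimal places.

joint[0] = (0.0000, 0.0000)  (base)
link 0: phi[0] = 65 = 65 deg
  cos(65 deg) = 0.4226, sin(65 deg) = 0.9063
  joint[1] = (0.0000, 0.0000) + 4 * (0.4226, 0.9063) = (0.0000 + 1.6905, 0.0000 + 3.6252) = (1.6905, 3.6252)
link 1: phi[1] = 65 + 25 = 90 deg
  cos(90 deg) = 0.0000, sin(90 deg) = 1.0000
  joint[2] = (1.6905, 3.6252) + 8.3 * (0.0000, 1.0000) = (1.6905 + 0.0000, 3.6252 + 8.3000) = (1.6905, 11.9252)
link 2: phi[2] = 65 + 25 + 55 = 145 deg
  cos(145 deg) = -0.8192, sin(145 deg) = 0.5736
  joint[3] = (1.6905, 11.9252) + 3.8 * (-0.8192, 0.5736) = (1.6905 + -3.1128, 11.9252 + 2.1796) = (-1.4223, 14.1048)
link 3: phi[3] = 65 + 25 + 55 + 25 = 170 deg
  cos(170 deg) = -0.9848, sin(170 deg) = 0.1736
  joint[4] = (-1.4223, 14.1048) + 2.2 * (-0.9848, 0.1736) = (-1.4223 + -2.1666, 14.1048 + 0.3820) = (-3.5889, 14.4868)
End effector: (-3.5889, 14.4868)

Answer: -3.5889 14.4868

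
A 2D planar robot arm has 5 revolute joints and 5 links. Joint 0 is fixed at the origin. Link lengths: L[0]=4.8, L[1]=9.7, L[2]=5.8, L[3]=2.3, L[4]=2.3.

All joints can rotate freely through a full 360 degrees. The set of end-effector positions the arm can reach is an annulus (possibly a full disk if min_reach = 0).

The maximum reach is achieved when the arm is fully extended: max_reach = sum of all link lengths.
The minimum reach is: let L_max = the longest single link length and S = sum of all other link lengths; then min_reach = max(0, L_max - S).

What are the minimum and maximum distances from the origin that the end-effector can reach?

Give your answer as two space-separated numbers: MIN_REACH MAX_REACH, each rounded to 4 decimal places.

Link lengths: [4.8, 9.7, 5.8, 2.3, 2.3]
max_reach = 4.8 + 9.7 + 5.8 + 2.3 + 2.3 = 24.9
L_max = max([4.8, 9.7, 5.8, 2.3, 2.3]) = 9.7
S (sum of others) = 24.9 - 9.7 = 15.2
min_reach = max(0, 9.7 - 15.2) = max(0, -5.5) = 0

Answer: 0.0000 24.9000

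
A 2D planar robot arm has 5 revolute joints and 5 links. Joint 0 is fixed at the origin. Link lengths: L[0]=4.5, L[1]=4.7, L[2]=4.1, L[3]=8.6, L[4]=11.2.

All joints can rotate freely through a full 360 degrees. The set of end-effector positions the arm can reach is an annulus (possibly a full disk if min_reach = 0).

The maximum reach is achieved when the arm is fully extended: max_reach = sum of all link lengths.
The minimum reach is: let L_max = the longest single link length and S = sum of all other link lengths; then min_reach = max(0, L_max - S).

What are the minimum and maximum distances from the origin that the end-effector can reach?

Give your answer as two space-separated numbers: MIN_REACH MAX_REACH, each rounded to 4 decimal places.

Answer: 0.0000 33.1000

Derivation:
Link lengths: [4.5, 4.7, 4.1, 8.6, 11.2]
max_reach = 4.5 + 4.7 + 4.1 + 8.6 + 11.2 = 33.1
L_max = max([4.5, 4.7, 4.1, 8.6, 11.2]) = 11.2
S (sum of others) = 33.1 - 11.2 = 21.9
min_reach = max(0, 11.2 - 21.9) = max(0, -10.7) = 0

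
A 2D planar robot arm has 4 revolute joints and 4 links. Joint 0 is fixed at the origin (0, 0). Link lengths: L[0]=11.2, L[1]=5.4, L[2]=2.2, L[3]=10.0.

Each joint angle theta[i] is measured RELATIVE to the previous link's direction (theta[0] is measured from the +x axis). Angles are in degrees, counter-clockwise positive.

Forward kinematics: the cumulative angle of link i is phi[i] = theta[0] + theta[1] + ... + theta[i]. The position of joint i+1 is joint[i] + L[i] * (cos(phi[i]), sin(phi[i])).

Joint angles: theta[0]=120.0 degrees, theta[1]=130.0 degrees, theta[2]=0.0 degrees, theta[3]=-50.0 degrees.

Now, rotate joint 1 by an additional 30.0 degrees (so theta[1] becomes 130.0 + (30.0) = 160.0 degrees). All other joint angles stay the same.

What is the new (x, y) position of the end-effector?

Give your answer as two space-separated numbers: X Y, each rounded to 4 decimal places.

joint[0] = (0.0000, 0.0000)  (base)
link 0: phi[0] = 120 = 120 deg
  cos(120 deg) = -0.5000, sin(120 deg) = 0.8660
  joint[1] = (0.0000, 0.0000) + 11.2 * (-0.5000, 0.8660) = (0.0000 + -5.6000, 0.0000 + 9.6995) = (-5.6000, 9.6995)
link 1: phi[1] = 120 + 160 = 280 deg
  cos(280 deg) = 0.1736, sin(280 deg) = -0.9848
  joint[2] = (-5.6000, 9.6995) + 5.4 * (0.1736, -0.9848) = (-5.6000 + 0.9377, 9.6995 + -5.3180) = (-4.6623, 4.3815)
link 2: phi[2] = 120 + 160 + 0 = 280 deg
  cos(280 deg) = 0.1736, sin(280 deg) = -0.9848
  joint[3] = (-4.6623, 4.3815) + 2.2 * (0.1736, -0.9848) = (-4.6623 + 0.3820, 4.3815 + -2.1666) = (-4.2803, 2.2149)
link 3: phi[3] = 120 + 160 + 0 + -50 = 230 deg
  cos(230 deg) = -0.6428, sin(230 deg) = -0.7660
  joint[4] = (-4.2803, 2.2149) + 10 * (-0.6428, -0.7660) = (-4.2803 + -6.4279, 2.2149 + -7.6604) = (-10.7081, -5.4455)
End effector: (-10.7081, -5.4455)

Answer: -10.7081 -5.4455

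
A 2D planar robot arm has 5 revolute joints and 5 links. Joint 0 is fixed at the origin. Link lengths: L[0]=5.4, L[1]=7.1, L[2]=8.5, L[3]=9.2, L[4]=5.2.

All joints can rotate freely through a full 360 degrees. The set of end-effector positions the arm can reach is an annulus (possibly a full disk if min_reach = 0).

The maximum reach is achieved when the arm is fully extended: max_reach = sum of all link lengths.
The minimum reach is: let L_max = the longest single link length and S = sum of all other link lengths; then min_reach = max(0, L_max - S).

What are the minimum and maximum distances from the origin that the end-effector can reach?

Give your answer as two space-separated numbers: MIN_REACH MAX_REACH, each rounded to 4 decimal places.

Link lengths: [5.4, 7.1, 8.5, 9.2, 5.2]
max_reach = 5.4 + 7.1 + 8.5 + 9.2 + 5.2 = 35.4
L_max = max([5.4, 7.1, 8.5, 9.2, 5.2]) = 9.2
S (sum of others) = 35.4 - 9.2 = 26.2
min_reach = max(0, 9.2 - 26.2) = max(0, -17) = 0

Answer: 0.0000 35.4000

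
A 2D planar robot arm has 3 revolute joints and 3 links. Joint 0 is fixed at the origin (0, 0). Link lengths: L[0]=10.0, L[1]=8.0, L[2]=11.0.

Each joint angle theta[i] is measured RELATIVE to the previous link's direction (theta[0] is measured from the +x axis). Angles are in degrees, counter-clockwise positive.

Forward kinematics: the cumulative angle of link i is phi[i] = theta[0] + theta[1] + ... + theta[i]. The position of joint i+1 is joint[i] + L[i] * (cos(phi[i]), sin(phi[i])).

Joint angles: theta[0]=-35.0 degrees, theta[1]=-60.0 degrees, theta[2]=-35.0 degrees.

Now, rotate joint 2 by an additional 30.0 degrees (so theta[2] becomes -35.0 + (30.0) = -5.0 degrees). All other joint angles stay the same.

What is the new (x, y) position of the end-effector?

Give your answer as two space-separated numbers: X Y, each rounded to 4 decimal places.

joint[0] = (0.0000, 0.0000)  (base)
link 0: phi[0] = -35 = -35 deg
  cos(-35 deg) = 0.8192, sin(-35 deg) = -0.5736
  joint[1] = (0.0000, 0.0000) + 10 * (0.8192, -0.5736) = (0.0000 + 8.1915, 0.0000 + -5.7358) = (8.1915, -5.7358)
link 1: phi[1] = -35 + -60 = -95 deg
  cos(-95 deg) = -0.0872, sin(-95 deg) = -0.9962
  joint[2] = (8.1915, -5.7358) + 8 * (-0.0872, -0.9962) = (8.1915 + -0.6972, -5.7358 + -7.9696) = (7.4943, -13.7053)
link 2: phi[2] = -35 + -60 + -5 = -100 deg
  cos(-100 deg) = -0.1736, sin(-100 deg) = -0.9848
  joint[3] = (7.4943, -13.7053) + 11 * (-0.1736, -0.9848) = (7.4943 + -1.9101, -13.7053 + -10.8329) = (5.5841, -24.5382)
End effector: (5.5841, -24.5382)

Answer: 5.5841 -24.5382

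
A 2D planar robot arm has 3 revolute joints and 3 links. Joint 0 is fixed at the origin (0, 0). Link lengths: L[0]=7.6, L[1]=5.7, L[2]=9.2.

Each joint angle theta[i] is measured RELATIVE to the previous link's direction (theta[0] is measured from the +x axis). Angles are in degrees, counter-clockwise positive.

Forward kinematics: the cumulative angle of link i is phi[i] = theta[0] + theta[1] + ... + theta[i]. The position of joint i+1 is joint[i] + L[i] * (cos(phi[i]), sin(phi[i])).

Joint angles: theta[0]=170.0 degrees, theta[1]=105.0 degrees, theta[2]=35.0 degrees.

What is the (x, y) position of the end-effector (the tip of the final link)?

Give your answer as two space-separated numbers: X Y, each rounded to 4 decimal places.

Answer: -1.0741 -11.4062

Derivation:
joint[0] = (0.0000, 0.0000)  (base)
link 0: phi[0] = 170 = 170 deg
  cos(170 deg) = -0.9848, sin(170 deg) = 0.1736
  joint[1] = (0.0000, 0.0000) + 7.6 * (-0.9848, 0.1736) = (0.0000 + -7.4845, 0.0000 + 1.3197) = (-7.4845, 1.3197)
link 1: phi[1] = 170 + 105 = 275 deg
  cos(275 deg) = 0.0872, sin(275 deg) = -0.9962
  joint[2] = (-7.4845, 1.3197) + 5.7 * (0.0872, -0.9962) = (-7.4845 + 0.4968, 1.3197 + -5.6783) = (-6.9878, -4.3586)
link 2: phi[2] = 170 + 105 + 35 = 310 deg
  cos(310 deg) = 0.6428, sin(310 deg) = -0.7660
  joint[3] = (-6.9878, -4.3586) + 9.2 * (0.6428, -0.7660) = (-6.9878 + 5.9136, -4.3586 + -7.0476) = (-1.0741, -11.4062)
End effector: (-1.0741, -11.4062)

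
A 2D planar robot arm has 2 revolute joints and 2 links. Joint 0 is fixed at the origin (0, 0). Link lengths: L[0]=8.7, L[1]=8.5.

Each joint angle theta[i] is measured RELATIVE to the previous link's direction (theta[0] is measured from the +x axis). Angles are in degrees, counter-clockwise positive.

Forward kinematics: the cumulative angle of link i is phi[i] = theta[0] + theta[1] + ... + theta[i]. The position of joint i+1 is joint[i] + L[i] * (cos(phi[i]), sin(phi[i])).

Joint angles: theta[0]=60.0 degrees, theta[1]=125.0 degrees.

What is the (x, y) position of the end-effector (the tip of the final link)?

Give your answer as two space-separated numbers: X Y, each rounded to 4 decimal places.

Answer: -4.1177 6.7936

Derivation:
joint[0] = (0.0000, 0.0000)  (base)
link 0: phi[0] = 60 = 60 deg
  cos(60 deg) = 0.5000, sin(60 deg) = 0.8660
  joint[1] = (0.0000, 0.0000) + 8.7 * (0.5000, 0.8660) = (0.0000 + 4.3500, 0.0000 + 7.5344) = (4.3500, 7.5344)
link 1: phi[1] = 60 + 125 = 185 deg
  cos(185 deg) = -0.9962, sin(185 deg) = -0.0872
  joint[2] = (4.3500, 7.5344) + 8.5 * (-0.9962, -0.0872) = (4.3500 + -8.4677, 7.5344 + -0.7408) = (-4.1177, 6.7936)
End effector: (-4.1177, 6.7936)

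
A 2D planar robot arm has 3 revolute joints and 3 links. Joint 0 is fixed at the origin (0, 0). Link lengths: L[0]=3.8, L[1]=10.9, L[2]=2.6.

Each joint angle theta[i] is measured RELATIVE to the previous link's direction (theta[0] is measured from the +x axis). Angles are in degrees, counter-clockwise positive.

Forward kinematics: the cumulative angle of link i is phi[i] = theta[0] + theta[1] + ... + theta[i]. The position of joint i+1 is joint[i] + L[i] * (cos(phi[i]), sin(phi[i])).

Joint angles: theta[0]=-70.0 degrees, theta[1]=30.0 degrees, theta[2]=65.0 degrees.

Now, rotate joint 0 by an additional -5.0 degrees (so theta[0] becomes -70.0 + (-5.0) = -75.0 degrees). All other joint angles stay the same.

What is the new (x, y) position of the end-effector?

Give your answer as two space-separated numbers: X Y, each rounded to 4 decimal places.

joint[0] = (0.0000, 0.0000)  (base)
link 0: phi[0] = -75 = -75 deg
  cos(-75 deg) = 0.2588, sin(-75 deg) = -0.9659
  joint[1] = (0.0000, 0.0000) + 3.8 * (0.2588, -0.9659) = (0.0000 + 0.9835, 0.0000 + -3.6705) = (0.9835, -3.6705)
link 1: phi[1] = -75 + 30 = -45 deg
  cos(-45 deg) = 0.7071, sin(-45 deg) = -0.7071
  joint[2] = (0.9835, -3.6705) + 10.9 * (0.7071, -0.7071) = (0.9835 + 7.7075, -3.6705 + -7.7075) = (8.6910, -11.3780)
link 2: phi[2] = -75 + 30 + 65 = 20 deg
  cos(20 deg) = 0.9397, sin(20 deg) = 0.3420
  joint[3] = (8.6910, -11.3780) + 2.6 * (0.9397, 0.3420) = (8.6910 + 2.4432, -11.3780 + 0.8893) = (11.1342, -10.4887)
End effector: (11.1342, -10.4887)

Answer: 11.1342 -10.4887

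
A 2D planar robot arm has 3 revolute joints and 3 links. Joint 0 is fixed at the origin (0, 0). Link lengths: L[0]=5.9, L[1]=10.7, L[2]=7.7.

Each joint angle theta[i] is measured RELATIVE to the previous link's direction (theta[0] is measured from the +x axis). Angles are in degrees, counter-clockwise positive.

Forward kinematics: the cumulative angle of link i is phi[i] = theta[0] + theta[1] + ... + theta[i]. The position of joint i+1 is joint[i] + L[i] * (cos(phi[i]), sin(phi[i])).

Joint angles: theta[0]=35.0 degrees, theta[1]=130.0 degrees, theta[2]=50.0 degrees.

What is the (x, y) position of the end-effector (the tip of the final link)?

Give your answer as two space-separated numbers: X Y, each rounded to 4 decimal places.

joint[0] = (0.0000, 0.0000)  (base)
link 0: phi[0] = 35 = 35 deg
  cos(35 deg) = 0.8192, sin(35 deg) = 0.5736
  joint[1] = (0.0000, 0.0000) + 5.9 * (0.8192, 0.5736) = (0.0000 + 4.8330, 0.0000 + 3.3841) = (4.8330, 3.3841)
link 1: phi[1] = 35 + 130 = 165 deg
  cos(165 deg) = -0.9659, sin(165 deg) = 0.2588
  joint[2] = (4.8330, 3.3841) + 10.7 * (-0.9659, 0.2588) = (4.8330 + -10.3354, 3.3841 + 2.7694) = (-5.5024, 6.1535)
link 2: phi[2] = 35 + 130 + 50 = 215 deg
  cos(215 deg) = -0.8192, sin(215 deg) = -0.5736
  joint[3] = (-5.5024, 6.1535) + 7.7 * (-0.8192, -0.5736) = (-5.5024 + -6.3075, 6.1535 + -4.4165) = (-11.8099, 1.7369)
End effector: (-11.8099, 1.7369)

Answer: -11.8099 1.7369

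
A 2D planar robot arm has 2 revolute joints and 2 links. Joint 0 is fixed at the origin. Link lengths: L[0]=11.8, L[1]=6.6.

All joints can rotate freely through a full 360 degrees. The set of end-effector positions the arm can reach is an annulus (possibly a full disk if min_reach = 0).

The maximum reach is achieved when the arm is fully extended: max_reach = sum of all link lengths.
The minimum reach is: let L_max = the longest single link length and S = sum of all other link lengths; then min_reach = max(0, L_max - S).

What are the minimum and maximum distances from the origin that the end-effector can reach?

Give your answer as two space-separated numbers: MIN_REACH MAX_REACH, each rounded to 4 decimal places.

Link lengths: [11.8, 6.6]
max_reach = 11.8 + 6.6 = 18.4
L_max = max([11.8, 6.6]) = 11.8
S (sum of others) = 18.4 - 11.8 = 6.6
min_reach = max(0, 11.8 - 6.6) = max(0, 5.2) = 5.2

Answer: 5.2000 18.4000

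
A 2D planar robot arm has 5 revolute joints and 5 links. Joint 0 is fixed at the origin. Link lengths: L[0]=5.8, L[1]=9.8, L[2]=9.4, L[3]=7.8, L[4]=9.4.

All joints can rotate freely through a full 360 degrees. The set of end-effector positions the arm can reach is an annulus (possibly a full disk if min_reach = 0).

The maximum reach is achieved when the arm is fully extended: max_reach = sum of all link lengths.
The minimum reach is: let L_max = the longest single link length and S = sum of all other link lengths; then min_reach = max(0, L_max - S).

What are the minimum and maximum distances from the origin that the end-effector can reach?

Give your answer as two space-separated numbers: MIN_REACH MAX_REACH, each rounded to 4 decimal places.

Link lengths: [5.8, 9.8, 9.4, 7.8, 9.4]
max_reach = 5.8 + 9.8 + 9.4 + 7.8 + 9.4 = 42.2
L_max = max([5.8, 9.8, 9.4, 7.8, 9.4]) = 9.8
S (sum of others) = 42.2 - 9.8 = 32.4
min_reach = max(0, 9.8 - 32.4) = max(0, -22.6) = 0

Answer: 0.0000 42.2000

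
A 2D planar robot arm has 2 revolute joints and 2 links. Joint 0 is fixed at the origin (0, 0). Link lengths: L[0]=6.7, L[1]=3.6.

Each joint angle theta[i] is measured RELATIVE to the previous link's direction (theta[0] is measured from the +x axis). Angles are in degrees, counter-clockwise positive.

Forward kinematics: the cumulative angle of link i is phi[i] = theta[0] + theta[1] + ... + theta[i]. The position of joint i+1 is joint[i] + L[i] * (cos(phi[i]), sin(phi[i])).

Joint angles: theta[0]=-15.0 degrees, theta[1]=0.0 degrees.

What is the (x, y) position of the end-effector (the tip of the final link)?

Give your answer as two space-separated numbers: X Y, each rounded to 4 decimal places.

joint[0] = (0.0000, 0.0000)  (base)
link 0: phi[0] = -15 = -15 deg
  cos(-15 deg) = 0.9659, sin(-15 deg) = -0.2588
  joint[1] = (0.0000, 0.0000) + 6.7 * (0.9659, -0.2588) = (0.0000 + 6.4717, 0.0000 + -1.7341) = (6.4717, -1.7341)
link 1: phi[1] = -15 + 0 = -15 deg
  cos(-15 deg) = 0.9659, sin(-15 deg) = -0.2588
  joint[2] = (6.4717, -1.7341) + 3.6 * (0.9659, -0.2588) = (6.4717 + 3.4773, -1.7341 + -0.9317) = (9.9490, -2.6658)
End effector: (9.9490, -2.6658)

Answer: 9.9490 -2.6658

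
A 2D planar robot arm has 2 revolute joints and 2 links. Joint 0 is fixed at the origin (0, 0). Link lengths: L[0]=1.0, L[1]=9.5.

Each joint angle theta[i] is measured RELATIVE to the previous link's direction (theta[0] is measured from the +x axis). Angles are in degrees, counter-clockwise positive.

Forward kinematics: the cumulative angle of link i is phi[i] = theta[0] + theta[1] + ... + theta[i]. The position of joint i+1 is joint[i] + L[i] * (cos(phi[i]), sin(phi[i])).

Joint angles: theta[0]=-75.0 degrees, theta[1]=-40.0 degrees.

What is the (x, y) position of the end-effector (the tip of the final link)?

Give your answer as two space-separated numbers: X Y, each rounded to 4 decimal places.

joint[0] = (0.0000, 0.0000)  (base)
link 0: phi[0] = -75 = -75 deg
  cos(-75 deg) = 0.2588, sin(-75 deg) = -0.9659
  joint[1] = (0.0000, 0.0000) + 1 * (0.2588, -0.9659) = (0.0000 + 0.2588, 0.0000 + -0.9659) = (0.2588, -0.9659)
link 1: phi[1] = -75 + -40 = -115 deg
  cos(-115 deg) = -0.4226, sin(-115 deg) = -0.9063
  joint[2] = (0.2588, -0.9659) + 9.5 * (-0.4226, -0.9063) = (0.2588 + -4.0149, -0.9659 + -8.6099) = (-3.7561, -9.5758)
End effector: (-3.7561, -9.5758)

Answer: -3.7561 -9.5758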